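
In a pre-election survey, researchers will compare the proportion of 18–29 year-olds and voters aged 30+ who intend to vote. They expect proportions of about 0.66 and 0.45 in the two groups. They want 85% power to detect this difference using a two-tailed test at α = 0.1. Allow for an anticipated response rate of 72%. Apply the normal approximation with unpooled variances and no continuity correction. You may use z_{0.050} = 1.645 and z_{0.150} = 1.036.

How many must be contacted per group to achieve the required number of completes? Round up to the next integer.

n = 107 per group

n = (z_{α/2} + z_β)² · [p₁(1−p₁) + p₂(1−p₂)] / (p₁ − p₂)²
  = (1.645 + 1.036)² · (0.66·0.34 + 0.45·0.55) / (0.21)²
  = (2.681)² · (0.2244 + 0.2475) / 0.0441
  = 7.1878 · 0.4719 / 0.0441
  = 76.91
Adjust for 72% response: 76.91 / 0.72 = 106.82.
Round up → n = 107 per group.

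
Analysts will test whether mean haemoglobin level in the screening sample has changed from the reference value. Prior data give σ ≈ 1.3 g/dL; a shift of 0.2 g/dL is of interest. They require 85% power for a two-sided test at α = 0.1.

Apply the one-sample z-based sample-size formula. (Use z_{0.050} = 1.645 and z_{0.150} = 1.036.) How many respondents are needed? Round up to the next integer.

n = 304

n = (z_{α/2} + z_β)² · σ² / δ²
  = (1.645 + 1.036)² · 1.3² / 0.2²
  = 7.1878 · 1.69 / 0.04
  = 303.68
Round up → n = 304.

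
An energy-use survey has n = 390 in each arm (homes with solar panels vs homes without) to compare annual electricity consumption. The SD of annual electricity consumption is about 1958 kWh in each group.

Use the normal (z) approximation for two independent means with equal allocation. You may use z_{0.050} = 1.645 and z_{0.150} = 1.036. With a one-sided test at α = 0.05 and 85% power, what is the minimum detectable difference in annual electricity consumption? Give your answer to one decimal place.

δ = (z_α + z_β) · √((σ₁²+σ₂²)/n)
  = (1.645 + 1.036) · √(7667528/390)
  = 2.681 · √19660.3
  = 2.681 · 140.2153
  = 375.9172

Minimum detectable difference ≈ 375.9 kWh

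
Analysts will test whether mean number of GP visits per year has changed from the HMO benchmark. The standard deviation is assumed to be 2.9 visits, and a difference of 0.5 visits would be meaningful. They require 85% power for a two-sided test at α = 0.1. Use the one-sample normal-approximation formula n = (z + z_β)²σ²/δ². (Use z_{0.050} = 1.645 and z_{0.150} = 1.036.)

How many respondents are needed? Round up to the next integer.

n = (z_{α/2} + z_β)² · σ² / δ²
  = (1.645 + 1.036)² · 2.9² / 0.5²
  = 7.1878 · 8.41 / 0.25
  = 241.80
Round up → n = 242.

n = 242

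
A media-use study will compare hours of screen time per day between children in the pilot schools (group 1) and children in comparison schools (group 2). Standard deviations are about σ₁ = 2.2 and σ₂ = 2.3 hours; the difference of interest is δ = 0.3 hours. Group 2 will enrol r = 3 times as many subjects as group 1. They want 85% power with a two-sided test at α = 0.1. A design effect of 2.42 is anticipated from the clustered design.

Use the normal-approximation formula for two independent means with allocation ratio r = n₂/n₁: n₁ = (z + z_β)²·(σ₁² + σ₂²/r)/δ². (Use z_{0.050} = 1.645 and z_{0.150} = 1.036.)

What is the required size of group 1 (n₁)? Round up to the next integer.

n₁ = 1277

n₁ = (z_{α/2} + z_β)² · (σ₁² + σ₂²/r) / δ²
   = (1.645 + 1.036)² · (2.2² + 2.3²/3) / 0.3²
   = 7.1878 · (4.84 + 1.7633) / 0.09
   = 7.1878 · 6.6033 / 0.09
   = 527.37
Design effect: 2.42 × 527.37 = 1276.23.
Round up → n₁ = 1277; n₂ = r·n₁ = 3 × 1277 = 3831.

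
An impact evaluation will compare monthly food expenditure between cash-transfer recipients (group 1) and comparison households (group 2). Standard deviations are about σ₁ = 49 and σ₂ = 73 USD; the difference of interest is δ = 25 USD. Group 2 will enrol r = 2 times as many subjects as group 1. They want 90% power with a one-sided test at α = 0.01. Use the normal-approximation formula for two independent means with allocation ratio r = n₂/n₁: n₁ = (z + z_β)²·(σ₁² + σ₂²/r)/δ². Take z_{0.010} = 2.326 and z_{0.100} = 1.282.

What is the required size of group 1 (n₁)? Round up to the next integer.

n₁ = 106

n₁ = (z_α + z_β)² · (σ₁² + σ₂²/r) / δ²
   = (2.326 + 1.282)² · (49² + 73²/2) / 25²
   = 13.0177 · (2401 + 2664.5) / 625
   = 13.0177 · 5065.5 / 625
   = 105.51
Round up → n₁ = 106; n₂ = r·n₁ = 2 × 106 = 212.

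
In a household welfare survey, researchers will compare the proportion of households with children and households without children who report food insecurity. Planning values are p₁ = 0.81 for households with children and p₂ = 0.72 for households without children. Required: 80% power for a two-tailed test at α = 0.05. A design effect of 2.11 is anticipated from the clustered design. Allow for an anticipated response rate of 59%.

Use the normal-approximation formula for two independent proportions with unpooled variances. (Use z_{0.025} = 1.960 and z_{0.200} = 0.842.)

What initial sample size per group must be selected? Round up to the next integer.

n = 1233 per group

n = (z_{α/2} + z_β)² · [p₁(1−p₁) + p₂(1−p₂)] / (p₁ − p₂)²
  = (1.960 + 0.842)² · (0.81·0.19 + 0.72·0.28) / (0.09)²
  = (2.802)² · (0.1539 + 0.2016) / 0.0081
  = 7.8512 · 0.3555 / 0.0081
  = 344.58
Design effect: 2.11 × 344.58 = 727.07.
Adjust for 59% response: 727.07 / 0.59 = 1232.31.
Round up → n = 1233 per group.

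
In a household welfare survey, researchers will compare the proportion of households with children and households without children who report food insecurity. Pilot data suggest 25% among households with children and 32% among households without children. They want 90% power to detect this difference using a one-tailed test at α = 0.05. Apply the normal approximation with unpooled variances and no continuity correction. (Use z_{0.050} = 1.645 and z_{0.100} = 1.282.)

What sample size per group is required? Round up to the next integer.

n = (z_α + z_β)² · [p₁(1−p₁) + p₂(1−p₂)] / (p₁ − p₂)²
  = (1.645 + 1.282)² · (0.25·0.75 + 0.32·0.68) / (-0.07)²
  = (2.927)² · (0.1875 + 0.2176) / 0.0049
  = 8.5673 · 0.4051 / 0.0049
  = 708.29
Round up → n = 709 per group.

n = 709 per group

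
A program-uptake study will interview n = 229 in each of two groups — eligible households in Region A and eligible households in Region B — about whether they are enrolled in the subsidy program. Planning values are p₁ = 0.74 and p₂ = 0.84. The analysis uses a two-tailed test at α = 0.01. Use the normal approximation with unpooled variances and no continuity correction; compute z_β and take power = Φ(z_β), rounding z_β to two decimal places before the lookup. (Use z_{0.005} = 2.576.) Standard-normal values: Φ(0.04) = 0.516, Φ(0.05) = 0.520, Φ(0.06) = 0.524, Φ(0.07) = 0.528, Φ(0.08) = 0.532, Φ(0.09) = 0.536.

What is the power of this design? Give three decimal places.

Power ≈ 0.528

z_β = |p₁−p₂|·√(n/[p₁q₁+p₂q₂]) − z_{α/2}
    = 0.10 · √(229/0.3268) − 2.576
    = 0.10 · 26.4714 − 2.576
    = 2.6471 − 2.576 = 0.0711 → 0.07
Power = Φ(0.07) = 0.528.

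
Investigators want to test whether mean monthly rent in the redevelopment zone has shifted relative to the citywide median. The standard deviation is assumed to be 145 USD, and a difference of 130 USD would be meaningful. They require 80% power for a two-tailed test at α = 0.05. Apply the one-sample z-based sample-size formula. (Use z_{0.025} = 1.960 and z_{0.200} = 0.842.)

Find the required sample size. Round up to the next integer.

n = 10

n = (z_{α/2} + z_β)² · σ² / δ²
  = (1.960 + 0.842)² · 145² / 130²
  = 7.8512 · 21025 / 16900
  = 9.77
Round up → n = 10.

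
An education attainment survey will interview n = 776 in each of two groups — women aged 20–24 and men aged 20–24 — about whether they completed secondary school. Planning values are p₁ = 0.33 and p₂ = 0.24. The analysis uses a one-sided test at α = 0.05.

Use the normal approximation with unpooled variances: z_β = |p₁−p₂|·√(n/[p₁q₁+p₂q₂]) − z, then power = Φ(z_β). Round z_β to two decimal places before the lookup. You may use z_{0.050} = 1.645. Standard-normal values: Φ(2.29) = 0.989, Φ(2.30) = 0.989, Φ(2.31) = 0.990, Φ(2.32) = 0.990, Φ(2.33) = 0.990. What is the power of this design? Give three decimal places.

Power ≈ 0.989

z_β = |p₁−p₂|·√(n/[p₁q₁+p₂q₂]) − z_α
    = 0.09 · √(776/0.4035) − 1.645
    = 0.09 · 43.8540 − 1.645
    = 3.9469 − 1.645 = 2.3019 → 2.30
Power = Φ(2.30) = 0.989.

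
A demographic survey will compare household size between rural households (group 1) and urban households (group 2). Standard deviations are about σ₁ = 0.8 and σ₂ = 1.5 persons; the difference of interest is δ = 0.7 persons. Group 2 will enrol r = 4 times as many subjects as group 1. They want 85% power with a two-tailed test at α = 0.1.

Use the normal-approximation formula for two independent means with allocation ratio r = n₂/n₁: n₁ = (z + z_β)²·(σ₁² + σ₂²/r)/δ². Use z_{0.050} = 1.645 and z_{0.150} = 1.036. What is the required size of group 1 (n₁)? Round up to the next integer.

n₁ = (z_{α/2} + z_β)² · (σ₁² + σ₂²/r) / δ²
   = (1.645 + 1.036)² · (0.8² + 1.5²/4) / 0.7²
   = 7.1878 · (0.64 + 0.5625) / 0.49
   = 7.1878 · 1.2025 / 0.49
   = 17.64
Round up → n₁ = 18; n₂ = r·n₁ = 4 × 18 = 72.

n₁ = 18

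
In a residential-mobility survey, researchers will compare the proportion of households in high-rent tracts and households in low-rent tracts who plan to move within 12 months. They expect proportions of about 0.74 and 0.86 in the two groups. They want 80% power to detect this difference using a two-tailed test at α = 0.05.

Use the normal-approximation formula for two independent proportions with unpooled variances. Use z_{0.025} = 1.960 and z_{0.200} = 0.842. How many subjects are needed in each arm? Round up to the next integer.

n = 171 per group

n = (z_{α/2} + z_β)² · [p₁(1−p₁) + p₂(1−p₂)] / (p₁ − p₂)²
  = (1.960 + 0.842)² · (0.74·0.26 + 0.86·0.14) / (-0.12)²
  = (2.802)² · (0.1924 + 0.1204) / 0.0144
  = 7.8512 · 0.3128 / 0.0144
  = 170.55
Round up → n = 171 per group.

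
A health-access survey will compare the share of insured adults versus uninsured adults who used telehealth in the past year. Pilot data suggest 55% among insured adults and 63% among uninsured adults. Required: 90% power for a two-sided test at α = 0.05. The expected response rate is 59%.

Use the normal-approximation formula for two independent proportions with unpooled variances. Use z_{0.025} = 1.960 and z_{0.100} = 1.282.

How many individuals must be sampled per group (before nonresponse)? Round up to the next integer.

n = (z_{α/2} + z_β)² · [p₁(1−p₁) + p₂(1−p₂)] / (p₁ − p₂)²
  = (1.960 + 1.282)² · (0.55·0.45 + 0.63·0.37) / (-0.08)²
  = (3.242)² · (0.2475 + 0.2331) / 0.0064
  = 10.5106 · 0.4806 / 0.0064
  = 789.28
Adjust for 59% response: 789.28 / 0.59 = 1337.76.
Round up → n = 1338 per group.

n = 1338 per group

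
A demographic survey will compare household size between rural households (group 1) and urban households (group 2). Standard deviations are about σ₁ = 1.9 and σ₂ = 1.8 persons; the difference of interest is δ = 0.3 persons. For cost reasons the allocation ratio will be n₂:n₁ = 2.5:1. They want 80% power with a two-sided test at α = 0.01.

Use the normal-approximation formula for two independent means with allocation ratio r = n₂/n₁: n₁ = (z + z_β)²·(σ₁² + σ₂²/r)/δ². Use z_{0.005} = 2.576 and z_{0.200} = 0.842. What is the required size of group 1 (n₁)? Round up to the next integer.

n₁ = 637

n₁ = (z_{α/2} + z_β)² · (σ₁² + σ₂²/r) / δ²
   = (2.576 + 0.842)² · (1.9² + 1.8²/2.5) / 0.3²
   = 11.6827 · (3.61 + 1.296) / 0.09
   = 11.6827 · 4.906 / 0.09
   = 636.84
Round up → n₁ = 637; n₂ = r·n₁ = 2.5 × 637 = 1593.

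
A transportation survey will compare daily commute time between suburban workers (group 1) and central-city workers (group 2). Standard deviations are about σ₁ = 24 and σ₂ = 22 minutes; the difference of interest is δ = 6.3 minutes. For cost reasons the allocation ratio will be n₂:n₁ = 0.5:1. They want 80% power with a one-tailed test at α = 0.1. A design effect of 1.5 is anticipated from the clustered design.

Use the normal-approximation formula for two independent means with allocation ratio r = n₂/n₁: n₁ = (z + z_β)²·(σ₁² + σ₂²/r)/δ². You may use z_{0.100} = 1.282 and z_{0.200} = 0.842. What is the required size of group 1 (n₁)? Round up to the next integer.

n₁ = (z_α + z_β)² · (σ₁² + σ₂²/r) / δ²
   = (1.282 + 0.842)² · (24² + 22²/0.5) / 6.3²
   = 4.5114 · (576 + 968) / 39.69
   = 4.5114 · 1544 / 39.69
   = 175.50
Design effect: 1.5 × 175.50 = 263.25.
Round up → n₁ = 264; n₂ = r·n₁ = 0.5 × 264 = 132.

n₁ = 264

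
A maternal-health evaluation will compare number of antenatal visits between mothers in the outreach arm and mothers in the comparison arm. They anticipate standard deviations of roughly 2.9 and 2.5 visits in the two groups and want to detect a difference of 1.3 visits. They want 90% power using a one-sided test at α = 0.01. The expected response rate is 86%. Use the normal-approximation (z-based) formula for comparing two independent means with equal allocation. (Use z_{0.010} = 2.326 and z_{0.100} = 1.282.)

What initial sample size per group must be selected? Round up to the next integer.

n = (z_α + z_β)² · (σ₁² + σ₂²) / δ²
  = (2.326 + 1.282)² · (2.9² + 2.5² = 14.66) / 1.3²
  = 13.0177 · 14.66 / 1.69
  = 112.92
Adjust for 86% response: 112.92 / 0.86 = 131.31.
Round up → n = 132 per group.

n = 132 per group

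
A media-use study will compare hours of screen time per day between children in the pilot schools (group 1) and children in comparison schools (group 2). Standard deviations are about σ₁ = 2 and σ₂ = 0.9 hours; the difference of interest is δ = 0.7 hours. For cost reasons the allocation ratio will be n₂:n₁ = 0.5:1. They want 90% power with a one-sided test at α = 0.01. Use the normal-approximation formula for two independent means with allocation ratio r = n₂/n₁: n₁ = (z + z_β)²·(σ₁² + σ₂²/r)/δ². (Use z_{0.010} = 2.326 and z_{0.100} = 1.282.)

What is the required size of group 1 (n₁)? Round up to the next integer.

n₁ = 150

n₁ = (z_α + z_β)² · (σ₁² + σ₂²/r) / δ²
   = (2.326 + 1.282)² · (2² + 0.9²/0.5) / 0.7²
   = 13.0177 · (4 + 1.62) / 0.49
   = 13.0177 · 5.62 / 0.49
   = 149.30
Round up → n₁ = 150; n₂ = r·n₁ = 0.5 × 150 = 75.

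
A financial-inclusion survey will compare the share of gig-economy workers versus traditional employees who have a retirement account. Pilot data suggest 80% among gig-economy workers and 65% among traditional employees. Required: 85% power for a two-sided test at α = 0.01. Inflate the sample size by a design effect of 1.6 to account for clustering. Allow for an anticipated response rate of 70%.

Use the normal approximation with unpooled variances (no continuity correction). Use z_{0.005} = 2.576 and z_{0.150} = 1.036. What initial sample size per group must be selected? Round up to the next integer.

n = 514 per group

n = (z_{α/2} + z_β)² · [p₁(1−p₁) + p₂(1−p₂)] / (p₁ − p₂)²
  = (2.576 + 1.036)² · (0.80·0.20 + 0.65·0.35) / (0.15)²
  = (3.612)² · (0.1600 + 0.2275) / 0.0225
  = 13.0465 · 0.3875 / 0.0225
  = 224.69
Design effect: 1.6 × 224.69 = 359.50.
Adjust for 70% response: 359.50 / 0.70 = 513.58.
Round up → n = 514 per group.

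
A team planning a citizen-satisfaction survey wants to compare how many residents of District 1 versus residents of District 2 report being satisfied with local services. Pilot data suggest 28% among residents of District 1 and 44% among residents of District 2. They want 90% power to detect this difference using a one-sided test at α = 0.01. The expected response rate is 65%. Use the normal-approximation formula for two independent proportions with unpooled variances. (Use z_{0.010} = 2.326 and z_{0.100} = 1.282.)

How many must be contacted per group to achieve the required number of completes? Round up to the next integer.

n = 351 per group

n = (z_α + z_β)² · [p₁(1−p₁) + p₂(1−p₂)] / (p₁ − p₂)²
  = (2.326 + 1.282)² · (0.28·0.72 + 0.44·0.56) / (-0.16)²
  = (3.608)² · (0.2016 + 0.2464) / 0.0256
  = 13.0177 · 0.4480 / 0.0256
  = 227.81
Adjust for 65% response: 227.81 / 0.65 = 350.48.
Round up → n = 351 per group.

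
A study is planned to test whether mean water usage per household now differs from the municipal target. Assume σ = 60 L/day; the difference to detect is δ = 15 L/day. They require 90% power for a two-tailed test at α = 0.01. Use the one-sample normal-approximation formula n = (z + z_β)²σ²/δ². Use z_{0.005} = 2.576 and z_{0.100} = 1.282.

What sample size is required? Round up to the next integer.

n = 239

n = (z_{α/2} + z_β)² · σ² / δ²
  = (2.576 + 1.282)² · 60² / 15²
  = 14.8842 · 3600 / 225
  = 238.15
Round up → n = 239.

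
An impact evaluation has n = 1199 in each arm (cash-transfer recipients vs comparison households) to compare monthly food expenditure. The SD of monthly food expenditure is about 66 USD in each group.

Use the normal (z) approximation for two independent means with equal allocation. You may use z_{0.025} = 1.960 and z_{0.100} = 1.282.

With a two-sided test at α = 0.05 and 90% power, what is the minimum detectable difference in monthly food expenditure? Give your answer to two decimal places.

δ = (z_{α/2} + z_β) · √((σ₁²+σ₂²)/n)
  = (1.960 + 1.282) · √(8712/1199)
  = 3.242 · √7.2661
  = 3.242 · 2.6956
  = 8.7390

Minimum detectable difference ≈ 8.74 USD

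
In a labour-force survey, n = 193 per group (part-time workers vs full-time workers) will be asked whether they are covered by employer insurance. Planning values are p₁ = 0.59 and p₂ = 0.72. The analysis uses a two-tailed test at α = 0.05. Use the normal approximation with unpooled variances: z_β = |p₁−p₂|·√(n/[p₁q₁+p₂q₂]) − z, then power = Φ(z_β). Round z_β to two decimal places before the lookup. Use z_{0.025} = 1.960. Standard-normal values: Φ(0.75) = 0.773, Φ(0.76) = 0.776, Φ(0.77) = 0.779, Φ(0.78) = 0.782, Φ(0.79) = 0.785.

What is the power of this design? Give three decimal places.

z_β = |p₁−p₂|·√(n/[p₁q₁+p₂q₂]) − z_{α/2}
    = 0.13 · √(193/0.4435) − 1.960
    = 0.13 · 20.8608 − 1.960
    = 2.7119 − 1.960 = 0.7519 → 0.75
Power = Φ(0.75) = 0.773.

Power ≈ 0.773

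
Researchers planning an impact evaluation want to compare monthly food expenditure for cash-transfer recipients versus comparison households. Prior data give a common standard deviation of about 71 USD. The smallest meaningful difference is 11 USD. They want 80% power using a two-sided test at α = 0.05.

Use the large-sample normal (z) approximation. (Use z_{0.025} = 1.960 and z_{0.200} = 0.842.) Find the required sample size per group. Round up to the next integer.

n = 655 per group

n = (z_{α/2} + z_β)² · (σ₁² + σ₂²) / δ²
  = (1.960 + 0.842)² · (2·71² = 10082) / 11²
  = 7.8512 · 10082 / 121
  = 654.18
Round up → n = 655 per group.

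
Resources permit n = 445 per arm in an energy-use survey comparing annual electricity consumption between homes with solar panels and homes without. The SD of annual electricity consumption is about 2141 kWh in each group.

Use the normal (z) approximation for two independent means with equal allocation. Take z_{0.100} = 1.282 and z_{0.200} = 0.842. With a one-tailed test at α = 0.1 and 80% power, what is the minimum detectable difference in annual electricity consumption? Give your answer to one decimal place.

Minimum detectable difference ≈ 304.9 kWh

δ = (z_α + z_β) · √((σ₁²+σ₂²)/n)
  = (1.282 + 0.842) · √(9167762/445)
  = 2.124 · √20601.7
  = 2.124 · 143.5330
  = 304.8640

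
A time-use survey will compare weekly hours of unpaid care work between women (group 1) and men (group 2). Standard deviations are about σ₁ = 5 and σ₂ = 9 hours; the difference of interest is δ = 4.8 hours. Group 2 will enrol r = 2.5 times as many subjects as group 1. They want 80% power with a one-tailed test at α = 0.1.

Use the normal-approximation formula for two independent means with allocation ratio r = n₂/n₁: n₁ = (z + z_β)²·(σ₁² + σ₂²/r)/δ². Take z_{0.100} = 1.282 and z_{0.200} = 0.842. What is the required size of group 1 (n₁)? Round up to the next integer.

n₁ = (z_α + z_β)² · (σ₁² + σ₂²/r) / δ²
   = (1.282 + 0.842)² · (5² + 9²/2.5) / 4.8²
   = 4.5114 · (25 + 32.4) / 23.04
   = 4.5114 · 57.4 / 23.04
   = 11.24
Round up → n₁ = 12; n₂ = r·n₁ = 2.5 × 12 = 30.

n₁ = 12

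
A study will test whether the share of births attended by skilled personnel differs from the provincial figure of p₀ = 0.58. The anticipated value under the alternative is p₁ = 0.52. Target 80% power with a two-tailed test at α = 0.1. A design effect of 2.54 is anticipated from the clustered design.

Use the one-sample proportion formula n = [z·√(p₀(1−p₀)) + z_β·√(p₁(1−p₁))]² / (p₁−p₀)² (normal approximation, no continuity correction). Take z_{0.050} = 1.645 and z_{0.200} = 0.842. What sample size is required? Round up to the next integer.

n = [z_{α/2}·√(p₀q₀) + z_β·√(p₁q₁)]² / (p₁ − p₀)²
  = [1.645·√(0.58·0.42) + 0.842·√(0.52·0.48)]² / (-0.06)²
  = [1.645·0.4936 + 0.842·0.4996]² / 0.0036
  = [1.2326]² / 0.0036
  = 422.01
Design effect: 2.54 × 422.01 = 1071.89.
Round up → n = 1072.

n = 1072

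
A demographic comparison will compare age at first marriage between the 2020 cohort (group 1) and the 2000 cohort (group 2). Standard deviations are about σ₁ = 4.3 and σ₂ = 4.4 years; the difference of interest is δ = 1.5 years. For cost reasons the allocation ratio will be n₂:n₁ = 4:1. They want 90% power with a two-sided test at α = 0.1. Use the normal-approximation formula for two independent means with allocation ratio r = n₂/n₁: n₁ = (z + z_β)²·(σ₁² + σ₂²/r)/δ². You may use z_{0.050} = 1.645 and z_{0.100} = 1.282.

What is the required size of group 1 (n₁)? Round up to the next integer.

n₁ = 89

n₁ = (z_{α/2} + z_β)² · (σ₁² + σ₂²/r) / δ²
   = (1.645 + 1.282)² · (4.3² + 4.4²/4) / 1.5²
   = 8.5673 · (18.49 + 4.84) / 2.25
   = 8.5673 · 23.33 / 2.25
   = 88.83
Round up → n₁ = 89; n₂ = r·n₁ = 4 × 89 = 356.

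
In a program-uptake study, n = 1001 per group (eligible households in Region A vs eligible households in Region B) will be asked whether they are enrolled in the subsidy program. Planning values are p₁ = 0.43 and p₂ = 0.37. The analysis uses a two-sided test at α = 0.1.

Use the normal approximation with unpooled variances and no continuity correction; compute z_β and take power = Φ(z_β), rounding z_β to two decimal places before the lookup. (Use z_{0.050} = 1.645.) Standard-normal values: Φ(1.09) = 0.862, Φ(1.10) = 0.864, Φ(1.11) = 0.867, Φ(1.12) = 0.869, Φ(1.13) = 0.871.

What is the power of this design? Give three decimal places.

z_β = |p₁−p₂|·√(n/[p₁q₁+p₂q₂]) − z_{α/2}
    = 0.06 · √(1001/0.4782) − 1.645
    = 0.06 · 45.7522 − 1.645
    = 2.7451 − 1.645 = 1.1001 → 1.10
Power = Φ(1.10) = 0.864.

Power ≈ 0.864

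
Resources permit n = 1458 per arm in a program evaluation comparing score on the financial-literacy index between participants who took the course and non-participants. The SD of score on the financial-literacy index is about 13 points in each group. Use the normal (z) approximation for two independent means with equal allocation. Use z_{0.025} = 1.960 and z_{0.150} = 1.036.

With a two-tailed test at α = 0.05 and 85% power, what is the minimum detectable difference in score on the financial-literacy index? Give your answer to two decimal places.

δ = (z_{α/2} + z_β) · √((σ₁²+σ₂²)/n)
  = (1.960 + 1.036) · √(338/1458)
  = 2.996 · √0.23182
  = 2.996 · 0.4815
  = 1.4425

Minimum detectable difference ≈ 1.44 points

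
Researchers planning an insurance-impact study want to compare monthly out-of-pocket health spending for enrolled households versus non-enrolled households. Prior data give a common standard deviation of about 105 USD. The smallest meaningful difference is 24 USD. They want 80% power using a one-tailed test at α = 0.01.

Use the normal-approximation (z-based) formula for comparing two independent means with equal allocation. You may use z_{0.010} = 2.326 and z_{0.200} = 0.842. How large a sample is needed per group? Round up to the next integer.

n = (z_α + z_β)² · (σ₁² + σ₂²) / δ²
  = (2.326 + 0.842)² · (2·105² = 22050) / 24²
  = 10.0362 · 22050 / 576
  = 384.20
Round up → n = 385 per group.

n = 385 per group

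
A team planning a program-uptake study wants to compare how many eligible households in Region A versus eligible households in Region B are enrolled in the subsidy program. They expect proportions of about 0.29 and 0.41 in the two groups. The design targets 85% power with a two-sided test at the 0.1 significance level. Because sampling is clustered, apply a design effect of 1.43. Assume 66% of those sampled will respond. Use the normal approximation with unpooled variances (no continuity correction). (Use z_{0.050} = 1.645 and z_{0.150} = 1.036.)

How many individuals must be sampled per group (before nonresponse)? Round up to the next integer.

n = 485 per group

n = (z_{α/2} + z_β)² · [p₁(1−p₁) + p₂(1−p₂)] / (p₁ − p₂)²
  = (1.645 + 1.036)² · (0.29·0.71 + 0.41·0.59) / (-0.12)²
  = (2.681)² · (0.2059 + 0.2419) / 0.0144
  = 7.1878 · 0.4478 / 0.0144
  = 223.52
Design effect: 1.43 × 223.52 = 319.63.
Adjust for 66% response: 319.63 / 0.66 = 484.29.
Round up → n = 485 per group.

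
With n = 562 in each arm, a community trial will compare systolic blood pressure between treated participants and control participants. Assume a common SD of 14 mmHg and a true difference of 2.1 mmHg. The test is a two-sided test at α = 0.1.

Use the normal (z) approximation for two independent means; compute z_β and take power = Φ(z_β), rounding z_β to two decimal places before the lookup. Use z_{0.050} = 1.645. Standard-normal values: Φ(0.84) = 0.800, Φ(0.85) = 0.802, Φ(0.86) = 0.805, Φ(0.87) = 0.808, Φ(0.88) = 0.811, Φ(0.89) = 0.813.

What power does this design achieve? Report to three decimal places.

Power ≈ 0.808

z_β = δ·√(n/(σ₁²+σ₂²)) − z_{α/2}
    = 2.1 · √(562/392) − 1.645
    = 2.1 · 1.19736 − 1.645
    = 2.5145 − 1.645 = 0.8695 → 0.87
Power = Φ(0.87) = 0.808.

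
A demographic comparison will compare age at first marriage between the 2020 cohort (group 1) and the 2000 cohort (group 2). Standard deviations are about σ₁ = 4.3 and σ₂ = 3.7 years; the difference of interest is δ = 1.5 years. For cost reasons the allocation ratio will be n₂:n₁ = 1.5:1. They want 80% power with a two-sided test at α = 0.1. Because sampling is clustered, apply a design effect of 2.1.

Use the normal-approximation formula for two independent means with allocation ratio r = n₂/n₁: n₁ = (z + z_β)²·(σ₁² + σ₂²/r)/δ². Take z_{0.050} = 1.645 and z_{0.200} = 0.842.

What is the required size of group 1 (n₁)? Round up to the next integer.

n₁ = 160

n₁ = (z_{α/2} + z_β)² · (σ₁² + σ₂²/r) / δ²
   = (1.645 + 0.842)² · (4.3² + 3.7²/1.5) / 1.5²
   = 6.1852 · (18.49 + 9.1267) / 2.25
   = 6.1852 · 27.6167 / 2.25
   = 75.92
Design effect: 2.1 × 75.92 = 159.43.
Round up → n₁ = 160; n₂ = r·n₁ = 1.5 × 160 = 240.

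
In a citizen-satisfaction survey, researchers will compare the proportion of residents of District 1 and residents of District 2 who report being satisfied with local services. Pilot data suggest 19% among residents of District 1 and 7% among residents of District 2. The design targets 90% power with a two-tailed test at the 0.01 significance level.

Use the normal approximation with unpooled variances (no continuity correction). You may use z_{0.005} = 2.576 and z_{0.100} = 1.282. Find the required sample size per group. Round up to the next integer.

n = 227 per group

n = (z_{α/2} + z_β)² · [p₁(1−p₁) + p₂(1−p₂)] / (p₁ − p₂)²
  = (2.576 + 1.282)² · (0.19·0.81 + 0.07·0.93) / (0.12)²
  = (3.858)² · (0.1539 + 0.0651) / 0.0144
  = 14.8842 · 0.2190 / 0.0144
  = 226.36
Round up → n = 227 per group.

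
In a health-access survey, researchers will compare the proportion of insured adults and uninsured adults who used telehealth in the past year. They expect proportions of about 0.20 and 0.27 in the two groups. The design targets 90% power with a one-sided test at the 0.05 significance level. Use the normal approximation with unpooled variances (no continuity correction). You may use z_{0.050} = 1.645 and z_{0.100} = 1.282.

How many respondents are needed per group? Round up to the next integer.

n = (z_α + z_β)² · [p₁(1−p₁) + p₂(1−p₂)] / (p₁ − p₂)²
  = (1.645 + 1.282)² · (0.20·0.80 + 0.27·0.73) / (-0.07)²
  = (2.927)² · (0.1600 + 0.1971) / 0.0049
  = 8.5673 · 0.3571 / 0.0049
  = 624.37
Round up → n = 625 per group.

n = 625 per group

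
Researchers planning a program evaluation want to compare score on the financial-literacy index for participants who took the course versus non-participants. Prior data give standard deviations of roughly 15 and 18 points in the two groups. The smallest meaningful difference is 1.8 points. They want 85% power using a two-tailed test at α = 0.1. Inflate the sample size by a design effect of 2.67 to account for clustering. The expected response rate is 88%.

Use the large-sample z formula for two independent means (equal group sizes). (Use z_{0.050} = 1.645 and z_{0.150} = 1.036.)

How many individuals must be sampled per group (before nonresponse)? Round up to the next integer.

n = (z_{α/2} + z_β)² · (σ₁² + σ₂²) / δ²
  = (1.645 + 1.036)² · (15² + 18² = 549) / 1.8²
  = 7.1878 · 549 / 3.24
  = 1217.93
Design effect: 2.67 × 1217.93 = 3251.86.
Adjust for 88% response: 3251.86 / 0.88 = 3695.30.
Round up → n = 3696 per group.

n = 3696 per group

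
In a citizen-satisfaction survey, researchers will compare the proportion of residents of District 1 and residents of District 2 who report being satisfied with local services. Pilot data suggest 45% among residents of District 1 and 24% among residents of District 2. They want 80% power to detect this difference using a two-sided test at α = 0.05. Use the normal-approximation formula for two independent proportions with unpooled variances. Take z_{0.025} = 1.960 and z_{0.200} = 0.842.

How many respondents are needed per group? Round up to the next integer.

n = (z_{α/2} + z_β)² · [p₁(1−p₁) + p₂(1−p₂)] / (p₁ − p₂)²
  = (1.960 + 0.842)² · (0.45·0.55 + 0.24·0.76) / (0.21)²
  = (2.802)² · (0.2475 + 0.1824) / 0.0441
  = 7.8512 · 0.4299 / 0.0441
  = 76.54
Round up → n = 77 per group.

n = 77 per group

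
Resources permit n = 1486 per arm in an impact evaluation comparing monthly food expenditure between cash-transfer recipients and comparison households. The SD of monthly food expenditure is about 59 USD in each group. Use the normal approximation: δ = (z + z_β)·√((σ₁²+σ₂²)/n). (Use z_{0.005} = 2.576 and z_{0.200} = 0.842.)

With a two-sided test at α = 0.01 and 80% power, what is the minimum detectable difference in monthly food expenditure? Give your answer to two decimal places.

δ = (z_{α/2} + z_β) · √((σ₁²+σ₂²)/n)
  = (2.576 + 0.842) · √(6962/1486)
  = 3.418 · √4.6851
  = 3.418 · 2.1645
  = 7.3983

Minimum detectable difference ≈ 7.40 USD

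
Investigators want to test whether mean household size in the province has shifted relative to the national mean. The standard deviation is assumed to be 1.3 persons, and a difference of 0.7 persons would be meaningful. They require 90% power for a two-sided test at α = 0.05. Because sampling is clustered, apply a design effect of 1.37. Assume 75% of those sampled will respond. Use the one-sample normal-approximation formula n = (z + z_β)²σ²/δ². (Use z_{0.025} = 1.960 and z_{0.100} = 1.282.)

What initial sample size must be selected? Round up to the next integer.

n = 67

n = (z_{α/2} + z_β)² · σ² / δ²
  = (1.960 + 1.282)² · 1.3² / 0.7²
  = 10.5106 · 1.69 / 0.49
  = 36.25
Design effect: 1.37 × 36.25 = 49.66.
Adjust for 75% response: 49.66 / 0.75 = 66.22.
Round up → n = 67.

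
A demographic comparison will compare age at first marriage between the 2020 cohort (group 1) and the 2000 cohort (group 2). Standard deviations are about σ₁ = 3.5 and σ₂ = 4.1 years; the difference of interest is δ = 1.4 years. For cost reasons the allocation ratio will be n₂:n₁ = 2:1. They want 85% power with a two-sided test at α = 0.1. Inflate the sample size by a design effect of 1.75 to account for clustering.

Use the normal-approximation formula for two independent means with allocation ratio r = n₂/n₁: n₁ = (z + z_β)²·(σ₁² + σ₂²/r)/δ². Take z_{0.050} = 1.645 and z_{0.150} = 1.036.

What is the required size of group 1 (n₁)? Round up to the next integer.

n₁ = 133

n₁ = (z_{α/2} + z_β)² · (σ₁² + σ₂²/r) / δ²
   = (1.645 + 1.036)² · (3.5² + 4.1²/2) / 1.4²
   = 7.1878 · (12.25 + 8.405) / 1.96
   = 7.1878 · 20.655 / 1.96
   = 75.75
Design effect: 1.75 × 75.75 = 132.56.
Round up → n₁ = 133; n₂ = r·n₁ = 2 × 133 = 266.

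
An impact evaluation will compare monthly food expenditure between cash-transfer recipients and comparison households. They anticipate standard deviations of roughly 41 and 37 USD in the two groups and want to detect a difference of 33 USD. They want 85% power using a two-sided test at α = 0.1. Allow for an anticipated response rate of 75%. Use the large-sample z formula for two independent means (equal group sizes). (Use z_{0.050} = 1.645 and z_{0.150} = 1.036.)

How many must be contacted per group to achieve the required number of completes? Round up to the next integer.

n = (z_{α/2} + z_β)² · (σ₁² + σ₂²) / δ²
  = (1.645 + 1.036)² · (41² + 37² = 3050) / 33²
  = 7.1878 · 3050 / 1089
  = 20.13
Adjust for 75% response: 20.13 / 0.75 = 26.84.
Round up → n = 27 per group.

n = 27 per group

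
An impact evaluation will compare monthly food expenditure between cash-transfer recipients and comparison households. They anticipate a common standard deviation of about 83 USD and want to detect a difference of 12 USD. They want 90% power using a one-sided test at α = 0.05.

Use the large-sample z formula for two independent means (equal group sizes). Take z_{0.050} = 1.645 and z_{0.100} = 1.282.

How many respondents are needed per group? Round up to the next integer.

n = 820 per group

n = (z_α + z_β)² · (σ₁² + σ₂²) / δ²
  = (1.645 + 1.282)² · (2·83² = 13778) / 12²
  = 8.5673 · 13778 / 144
  = 819.73
Round up → n = 820 per group.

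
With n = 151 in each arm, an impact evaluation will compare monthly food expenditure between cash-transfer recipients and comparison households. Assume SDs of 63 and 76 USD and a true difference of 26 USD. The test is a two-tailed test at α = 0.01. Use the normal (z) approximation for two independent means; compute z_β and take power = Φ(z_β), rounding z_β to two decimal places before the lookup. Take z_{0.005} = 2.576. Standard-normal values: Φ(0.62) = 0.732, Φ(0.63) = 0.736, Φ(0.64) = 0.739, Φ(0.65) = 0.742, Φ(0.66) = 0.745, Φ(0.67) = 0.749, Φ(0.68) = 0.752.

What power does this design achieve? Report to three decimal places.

Power ≈ 0.745

z_β = δ·√(n/(σ₁²+σ₂²)) − z_{α/2}
    = 26 · √(151/9745) − 2.576
    = 26 · 0.12448 − 2.576
    = 3.2365 − 2.576 = 0.6605 → 0.66
Power = Φ(0.66) = 0.745.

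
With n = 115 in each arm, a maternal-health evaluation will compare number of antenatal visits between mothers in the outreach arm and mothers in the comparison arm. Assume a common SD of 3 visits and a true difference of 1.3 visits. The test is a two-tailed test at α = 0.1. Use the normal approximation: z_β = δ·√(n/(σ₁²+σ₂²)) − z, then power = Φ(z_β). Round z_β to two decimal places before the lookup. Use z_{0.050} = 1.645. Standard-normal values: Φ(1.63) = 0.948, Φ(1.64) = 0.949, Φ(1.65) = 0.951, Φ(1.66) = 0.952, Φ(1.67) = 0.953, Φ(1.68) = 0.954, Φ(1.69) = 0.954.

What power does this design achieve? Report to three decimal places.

z_β = δ·√(n/(σ₁²+σ₂²)) − z_{α/2}
    = 1.3 · √(115/18) − 1.645
    = 1.3 · 2.52763 − 1.645
    = 3.2859 − 1.645 = 1.6409 → 1.64
Power = Φ(1.64) = 0.949.

Power ≈ 0.949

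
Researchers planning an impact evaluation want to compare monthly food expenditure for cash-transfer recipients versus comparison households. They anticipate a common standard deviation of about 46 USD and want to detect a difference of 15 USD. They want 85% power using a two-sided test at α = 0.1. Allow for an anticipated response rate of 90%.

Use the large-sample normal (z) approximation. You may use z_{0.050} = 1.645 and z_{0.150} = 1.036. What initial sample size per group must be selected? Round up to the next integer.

n = (z_{α/2} + z_β)² · (σ₁² + σ₂²) / δ²
  = (1.645 + 1.036)² · (2·46² = 4232) / 15²
  = 7.1878 · 4232 / 225
  = 135.19
Adjust for 90% response: 135.19 / 0.90 = 150.22.
Round up → n = 151 per group.

n = 151 per group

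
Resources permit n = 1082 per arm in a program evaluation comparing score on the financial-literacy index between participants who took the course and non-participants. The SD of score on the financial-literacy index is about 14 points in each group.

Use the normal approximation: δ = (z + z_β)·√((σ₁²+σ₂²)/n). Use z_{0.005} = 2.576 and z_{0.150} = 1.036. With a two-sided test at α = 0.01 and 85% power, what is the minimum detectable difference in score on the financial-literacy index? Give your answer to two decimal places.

Minimum detectable difference ≈ 2.17 points

δ = (z_{α/2} + z_β) · √((σ₁²+σ₂²)/n)
  = (2.576 + 1.036) · √(392/1082)
  = 3.612 · √0.36229
  = 3.612 · 0.6019
  = 2.1741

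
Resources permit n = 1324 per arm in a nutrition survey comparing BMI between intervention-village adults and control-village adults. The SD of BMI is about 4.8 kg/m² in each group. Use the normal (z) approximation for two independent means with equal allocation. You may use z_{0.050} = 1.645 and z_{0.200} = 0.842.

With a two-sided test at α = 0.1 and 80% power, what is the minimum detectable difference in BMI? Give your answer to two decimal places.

δ = (z_{α/2} + z_β) · √((σ₁²+σ₂²)/n)
  = (1.645 + 0.842) · √(46.08/1324)
  = 2.487 · √0.0348
  = 2.487 · 0.1866
  = 0.4640

Minimum detectable difference ≈ 0.46 kg/m²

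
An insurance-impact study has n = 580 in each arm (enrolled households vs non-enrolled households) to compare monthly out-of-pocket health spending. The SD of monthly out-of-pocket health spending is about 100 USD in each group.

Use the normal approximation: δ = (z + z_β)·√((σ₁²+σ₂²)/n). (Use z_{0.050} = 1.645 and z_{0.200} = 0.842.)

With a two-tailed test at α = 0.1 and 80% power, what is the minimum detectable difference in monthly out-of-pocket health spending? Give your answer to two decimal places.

Minimum detectable difference ≈ 14.60 USD

δ = (z_{α/2} + z_β) · √((σ₁²+σ₂²)/n)
  = (1.645 + 0.842) · √(20000/580)
  = 2.487 · √34.4828
  = 2.487 · 5.8722
  = 14.6042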